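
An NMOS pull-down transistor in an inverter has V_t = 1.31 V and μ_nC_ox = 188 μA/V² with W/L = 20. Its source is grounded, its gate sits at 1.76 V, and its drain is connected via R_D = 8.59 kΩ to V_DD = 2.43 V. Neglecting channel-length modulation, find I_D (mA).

I_D = 0.260 mA

V_GS = V_G = 1.76 V, so V_ov = 1.76 − 1.31 = 0.45 V.
k_n = μ_nC_ox · (W/L) = 3.76 mA/V².
Assume saturation: I_D = ½ k_n V_ov² = 0.5 × 3.76 × 0.45² = 0.381 mA, giving V_DS = V_DD − I_D R_D = 2.43 − 0.381 × 8.59 = -0.84 V.
But -0.84 V < V_ov = 0.45 V, so the device is actually in triode.
In triode I_D = k_n[V_ov V_DS − ½ V_DS²] and I_D = (V_DD − V_DS)/R_D. Equating: 16.1 V_DS² − 15.53 V_DS + 2.43 = 0, giving V_DS = 0.197 V (the root below V_ov).
I_D = (2.43 − 0.197) / 8.59 = 0.26 mA.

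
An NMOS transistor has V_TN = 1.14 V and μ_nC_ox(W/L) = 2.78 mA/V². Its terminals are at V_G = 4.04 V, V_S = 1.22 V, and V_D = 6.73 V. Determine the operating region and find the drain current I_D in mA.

Saturation; I_D = 3.92 mA

V_GS = V_G − V_S = 4.04 − 1.22 = 2.82 V; V_DS = V_D − V_S = 6.73 − 1.22 = 5.51 V.
V_ov = V_GS − V_TN = 2.82 − 1.14 = 1.68 V.
Since V_DS = 5.51 V ≥ V_ov = 1.68 V, the device is in saturation.
I_D = ½ k_n V_ov² = 0.5 × 2.78 × 1.68² = 3.92 mA.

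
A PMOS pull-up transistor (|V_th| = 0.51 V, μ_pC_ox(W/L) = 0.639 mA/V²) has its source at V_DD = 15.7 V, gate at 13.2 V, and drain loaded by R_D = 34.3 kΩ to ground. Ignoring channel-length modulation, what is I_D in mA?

I_D = 0.446 mA

V_SG = V_DD − V_G = 15.7 − 13.2 = 2.5 V, so V_ov = 2.5 − 0.51 = 1.99 V.
Assume saturation: I_D = ½ k_p V_ov² = 0.5 × 0.639 × 1.99² = 1.27 mA, giving V_SD = V_DD − I_D R_D = 15.7 − 1.27 × 34.3 = -27.7 V.
But -27.7 V < V_ov = 1.99 V, so the device is actually in triode.
In triode I_D = k_p[V_ov V_SD − ½ V_SD²] and I_D = (V_DD − V_SD)/R_D. Equating: 11 V_SD² − 44.62 V_SD + 15.7 = 0, giving V_SD = 0.389 V (the root below V_ov).
I_D = (15.7 − 0.389) / 34.3 = 0.446 mA.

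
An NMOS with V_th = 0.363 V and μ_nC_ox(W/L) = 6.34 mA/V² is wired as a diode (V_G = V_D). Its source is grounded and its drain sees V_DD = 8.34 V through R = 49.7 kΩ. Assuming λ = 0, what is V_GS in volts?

V_GS = 0.585 V

With gate tied to drain, V_GS = V_DS ≥ V_GS − V_th, so the device is in saturation.
KCL at the drain: ½ k_n (V_GS − V_th)² = (V_DD − V_GS)/R.
Let x = V_GS − 0.363. Then 158 x² + x − 7.977 = 0, giving x = 0.222 V (positive root), so V_GS = 0.585 V.
I_D = (V_DD − V_GS)/R = (8.34 − 0.585) / 49.7 = 0.156 mA.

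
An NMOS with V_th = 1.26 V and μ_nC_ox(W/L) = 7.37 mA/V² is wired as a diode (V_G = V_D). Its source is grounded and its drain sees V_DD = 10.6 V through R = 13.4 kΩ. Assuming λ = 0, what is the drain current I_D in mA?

I_D = 0.665 mA

With gate tied to drain, V_GS = V_DS ≥ V_GS − V_th, so the device is in saturation.
KCL at the drain: ½ k_n (V_GS − V_th)² = (V_DD − V_GS)/R.
Let x = V_GS − 1.26. Then 49.4 x² + x − 9.34 = 0, giving x = 0.425 V (positive root), so V_GS = 1.68 V.
I_D = (V_DD − V_GS)/R = (10.6 − 1.68) / 13.4 = 0.665 mA.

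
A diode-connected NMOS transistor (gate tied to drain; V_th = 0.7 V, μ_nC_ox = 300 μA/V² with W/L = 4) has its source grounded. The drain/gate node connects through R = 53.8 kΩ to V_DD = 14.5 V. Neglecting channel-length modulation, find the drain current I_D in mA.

With gate tied to drain, V_GS = V_DS ≥ V_GS − V_th, so the device is in saturation.
k_n = μ_nC_ox · (W/L) = 1.2 mA/V².
KCL at the drain: ½ k_n (V_GS − V_th)² = (V_DD − V_GS)/R.
Let x = V_GS − 0.7. Then 32.3 x² + x − 13.8 = 0, giving x = 0.639 V (positive root), so V_GS = 1.34 V.
I_D = (V_DD − V_GS)/R = (14.5 − 1.34) / 53.8 = 0.245 mA.

I_D = 0.245 mA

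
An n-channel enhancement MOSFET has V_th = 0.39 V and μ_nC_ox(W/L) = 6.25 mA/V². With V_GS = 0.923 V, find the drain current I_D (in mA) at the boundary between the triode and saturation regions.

At the boundary V_DS = V_ov = V_GS − V_th = 0.923 − 0.39 = 0.533 V.
I_D = ½ k_n V_ov² = 0.5 × 6.25 × 0.533² = 0.888 mA.

I_D = 0.888 mA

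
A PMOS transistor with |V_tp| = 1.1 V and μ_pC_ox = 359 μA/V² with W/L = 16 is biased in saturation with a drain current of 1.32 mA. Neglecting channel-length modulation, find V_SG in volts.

k_p = μ_pC_ox · (W/L) = 5.744 mA/V².
In saturation I_D = ½ k_p (V_SG − |V_tp|)², so V_SG − |V_tp| = √(2 I_D / k_p) = √(2 × 1.32 / 5.744) = 0.678 V.
V_SG = 1.1 + 0.678 = 1.78 V.

V_SG = 1.78 V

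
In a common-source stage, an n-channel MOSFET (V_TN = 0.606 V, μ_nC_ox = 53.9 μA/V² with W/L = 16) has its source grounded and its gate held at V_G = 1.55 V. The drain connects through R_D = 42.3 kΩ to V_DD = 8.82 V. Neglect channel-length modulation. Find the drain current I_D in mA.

I_D = 0.202 mA

V_GS = V_G = 1.55 V, so V_ov = 1.55 − 0.606 = 0.944 V.
k_n = μ_nC_ox · (W/L) = 0.8624 mA/V².
Assume saturation: I_D = ½ k_n V_ov² = 0.5 × 0.8624 × 0.944² = 0.384 mA, giving V_DS = V_DD − I_D R_D = 8.82 − 0.384 × 42.3 = -7.43 V.
But -7.43 V < V_ov = 0.944 V, so the device is actually in triode.
In triode I_D = k_n[V_ov V_DS − ½ V_DS²] and I_D = (V_DD − V_DS)/R_D. Equating: 18.2 V_DS² − 35.44 V_DS + 8.82 = 0, giving V_DS = 0.293 V (the root below V_ov).
I_D = (8.82 − 0.293) / 42.3 = 0.202 mA.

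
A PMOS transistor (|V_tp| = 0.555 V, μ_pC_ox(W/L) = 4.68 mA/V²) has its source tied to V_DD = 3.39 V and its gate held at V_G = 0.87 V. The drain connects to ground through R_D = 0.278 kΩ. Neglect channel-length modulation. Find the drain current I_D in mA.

V_SG = V_DD − V_G = 3.39 − 0.87 = 2.52 V, so V_ov = 2.52 − 0.555 = 1.96 V.
Assume saturation: I_D = ½ k_p V_ov² = 0.5 × 4.68 × 1.96² = 9.04 mA, giving V_SD = V_DD − I_D R_D = 3.39 − 9.04 × 0.278 = 0.878 V.
But 0.878 V < V_ov = 1.96 V, so the device is actually in triode.
In triode I_D = k_p[V_ov V_SD − ½ V_SD²] and I_D = (V_DD − V_SD)/R_D. Equating: 0.651 V_SD² − 3.557 V_SD + 3.39 = 0, giving V_SD = 1.23 V (the root below V_ov).
I_D = (3.39 − 1.23) / 0.278 = 7.77 mA.

I_D = 7.77 mA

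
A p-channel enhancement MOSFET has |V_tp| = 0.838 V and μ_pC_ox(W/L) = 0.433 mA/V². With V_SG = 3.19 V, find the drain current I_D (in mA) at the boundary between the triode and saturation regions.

At the boundary V_SD = V_ov = V_SG − |V_tp| = 3.19 − 0.838 = 2.35 V.
I_D = ½ k_p V_ov² = 0.5 × 0.433 × 2.35² = 1.2 mA.

I_D = 1.20 mA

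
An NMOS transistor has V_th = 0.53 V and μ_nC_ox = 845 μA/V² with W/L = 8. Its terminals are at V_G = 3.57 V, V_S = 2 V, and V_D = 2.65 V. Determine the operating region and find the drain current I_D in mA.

V_GS = V_G − V_S = 3.57 − 2 = 1.57 V; V_DS = V_D − V_S = 2.65 − 2 = 0.65 V.
k_n = μ_nC_ox · (W/L) = 6.76 mA/V².
V_ov = V_GS − V_th = 1.57 − 0.53 = 1.04 V.
Since V_DS = 0.65 V < V_ov = 1.04 V, the device is in the triode region.
I_D = k_n [V_ov · V_DS − ½ V_DS²] = 6.76 × [1.04 × 0.65 − 0.5 × 0.65²] = 3.14 mA.

Triode; I_D = 3.14 mA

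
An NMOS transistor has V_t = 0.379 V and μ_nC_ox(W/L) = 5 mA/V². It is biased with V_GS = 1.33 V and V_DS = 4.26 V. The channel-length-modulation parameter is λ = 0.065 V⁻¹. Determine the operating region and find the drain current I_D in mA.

V_ov = V_GS − V_t = 1.33 − 0.379 = 0.951 V.
Since V_DS = 4.26 V ≥ V_ov = 0.951 V, the device is in saturation.
I_D = ½ k_n V_ov² (1 + λ V_DS) = 0.5 × 5 × 0.951² × (1 + 0.065 × 4.26) = 2.89 mA.

Saturation; I_D = 2.89 mA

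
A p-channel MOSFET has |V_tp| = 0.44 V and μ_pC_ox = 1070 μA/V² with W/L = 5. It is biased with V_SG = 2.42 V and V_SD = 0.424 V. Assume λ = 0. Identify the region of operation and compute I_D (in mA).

Triode; I_D = 4.01 mA

k_p = μ_pC_ox · (W/L) = 5.35 mA/V².
V_ov = V_SG − |V_tp| = 2.42 − 0.44 = 1.98 V.
Since V_SD = 0.424 V < V_ov = 1.98 V, the device is in the triode region.
I_D = k_p [V_ov · V_SD − ½ V_SD²] = 5.35 × [1.98 × 0.424 − 0.5 × 0.424²] = 4.01 mA.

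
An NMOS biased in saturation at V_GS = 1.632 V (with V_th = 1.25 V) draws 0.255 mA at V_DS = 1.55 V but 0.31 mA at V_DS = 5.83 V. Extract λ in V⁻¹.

λ = 0.0547 V⁻¹

With V_GS fixed, I_D ∝ (1 + λ V_DS) in saturation, so I_D2/I_D1 = (1 + λ V_DS2)/(1 + λ V_DS1).
0.31/0.255 = 1.216 = (1 + 5.83 λ)/(1 + 1.55 λ).
Solving: λ (I_D1 V_DS2 − I_D2 V_DS1) = I_D2 − I_D1, so λ = (0.31 − 0.255) / (0.255 × 5.83 − 0.31 × 1.55) = 0.055 / 1.01 = 0.0547 V⁻¹.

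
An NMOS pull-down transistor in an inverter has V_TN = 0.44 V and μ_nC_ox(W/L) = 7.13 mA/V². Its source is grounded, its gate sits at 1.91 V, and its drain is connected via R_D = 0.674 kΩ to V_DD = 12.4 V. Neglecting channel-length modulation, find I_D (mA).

I_D = 7.70 mA

V_GS = V_G = 1.91 V, so V_ov = 1.91 − 0.44 = 1.47 V.
Assume saturation: I_D = ½ k_n V_ov² = 0.5 × 7.13 × 1.47² = 7.7 mA, giving V_DS = V_DD − I_D R_D = 12.4 − 7.7 × 0.674 = 7.21 V.
V_DS = 7.21 V ≥ V_ov = 1.47 V, confirming saturation.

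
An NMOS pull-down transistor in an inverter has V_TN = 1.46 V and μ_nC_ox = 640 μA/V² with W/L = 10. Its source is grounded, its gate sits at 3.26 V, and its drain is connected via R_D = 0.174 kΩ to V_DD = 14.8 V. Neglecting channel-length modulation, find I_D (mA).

V_GS = V_G = 3.26 V, so V_ov = 3.26 − 1.46 = 1.8 V.
k_n = μ_nC_ox · (W/L) = 6.4 mA/V².
Assume saturation: I_D = ½ k_n V_ov² = 0.5 × 6.4 × 1.8² = 10.4 mA, giving V_DS = V_DD − I_D R_D = 14.8 − 10.4 × 0.174 = 13 V.
V_DS = 13 V ≥ V_ov = 1.8 V, confirming saturation.

I_D = 10.4 mA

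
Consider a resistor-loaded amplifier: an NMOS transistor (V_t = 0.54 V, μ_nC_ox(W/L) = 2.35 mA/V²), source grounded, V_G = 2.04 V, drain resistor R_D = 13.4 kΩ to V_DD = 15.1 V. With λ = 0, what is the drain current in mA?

V_GS = V_G = 2.04 V, so V_ov = 2.04 − 0.54 = 1.5 V.
Assume saturation: I_D = ½ k_n V_ov² = 0.5 × 2.35 × 1.5² = 2.64 mA, giving V_DS = V_DD − I_D R_D = 15.1 − 2.64 × 13.4 = -20.3 V.
But -20.3 V < V_ov = 1.5 V, so the device is actually in triode.
In triode I_D = k_n[V_ov V_DS − ½ V_DS²] and I_D = (V_DD − V_DS)/R_D. Equating: 15.7 V_DS² − 48.23 V_DS + 15.1 = 0, giving V_DS = 0.354 V (the root below V_ov).
I_D = (15.1 − 0.354) / 13.4 = 1.1 mA.

I_D = 1.10 mA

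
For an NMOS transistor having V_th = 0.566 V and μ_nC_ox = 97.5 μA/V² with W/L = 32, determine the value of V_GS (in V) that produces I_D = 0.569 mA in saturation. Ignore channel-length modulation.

V_GS = 1.17 V

k_n = μ_nC_ox · (W/L) = 3.12 mA/V².
In saturation I_D = ½ k_n (V_GS − V_th)², so V_GS − V_th = √(2 I_D / k_n) = √(2 × 0.569 / 3.12) = 0.604 V.
V_GS = 0.566 + 0.604 = 1.17 V.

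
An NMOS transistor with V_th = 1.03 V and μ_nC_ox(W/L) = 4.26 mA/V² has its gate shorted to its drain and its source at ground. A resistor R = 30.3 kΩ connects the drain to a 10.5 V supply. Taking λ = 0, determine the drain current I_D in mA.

I_D = 0.300 mA

With gate tied to drain, V_GS = V_DS ≥ V_GS − V_th, so the device is in saturation.
KCL at the drain: ½ k_n (V_GS − V_th)² = (V_DD − V_GS)/R.
Let x = V_GS − 1.03. Then 64.5 x² + x − 9.47 = 0, giving x = 0.375 V (positive root), so V_GS = 1.41 V.
I_D = (V_DD − V_GS)/R = (10.5 − 1.41) / 30.3 = 0.3 mA.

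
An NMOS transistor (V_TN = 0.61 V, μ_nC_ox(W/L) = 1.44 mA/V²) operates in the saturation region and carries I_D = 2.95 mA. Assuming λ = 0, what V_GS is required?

V_GS = 2.63 V

In saturation I_D = ½ k_n (V_GS − V_TN)², so V_GS − V_TN = √(2 I_D / k_n) = √(2 × 2.95 / 1.44) = 2.02 V.
V_GS = 0.61 + 2.02 = 2.63 V.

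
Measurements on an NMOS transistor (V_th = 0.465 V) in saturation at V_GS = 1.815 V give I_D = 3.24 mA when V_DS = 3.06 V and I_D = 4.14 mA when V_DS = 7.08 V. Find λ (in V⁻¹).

λ = 0.0876 V⁻¹

With V_GS fixed, I_D ∝ (1 + λ V_DS) in saturation, so I_D2/I_D1 = (1 + λ V_DS2)/(1 + λ V_DS1).
4.14/3.24 = 1.278 = (1 + 7.08 λ)/(1 + 3.06 λ).
Solving: λ (I_D1 V_DS2 − I_D2 V_DS1) = I_D2 − I_D1, so λ = (4.14 − 3.24) / (3.24 × 7.08 − 4.14 × 3.06) = 0.9 / 10.3 = 0.0876 V⁻¹.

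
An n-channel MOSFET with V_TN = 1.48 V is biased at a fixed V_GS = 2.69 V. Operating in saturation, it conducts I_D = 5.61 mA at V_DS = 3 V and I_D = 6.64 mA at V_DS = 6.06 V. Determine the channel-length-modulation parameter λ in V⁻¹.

λ = 0.0732 V⁻¹

With V_GS fixed, I_D ∝ (1 + λ V_DS) in saturation, so I_D2/I_D1 = (1 + λ V_DS2)/(1 + λ V_DS1).
6.64/5.61 = 1.184 = (1 + 6.06 λ)/(1 + 3 λ).
Solving: λ (I_D1 V_DS2 − I_D2 V_DS1) = I_D2 − I_D1, so λ = (6.64 − 5.61) / (5.61 × 6.06 − 6.64 × 3) = 1.03 / 14.1 = 0.0732 V⁻¹.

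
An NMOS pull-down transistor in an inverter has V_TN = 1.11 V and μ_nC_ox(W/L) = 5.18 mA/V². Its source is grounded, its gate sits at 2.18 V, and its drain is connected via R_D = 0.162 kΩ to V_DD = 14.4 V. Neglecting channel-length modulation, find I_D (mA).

V_GS = V_G = 2.18 V, so V_ov = 2.18 − 1.11 = 1.07 V.
Assume saturation: I_D = ½ k_n V_ov² = 0.5 × 5.18 × 1.07² = 2.97 mA, giving V_DS = V_DD − I_D R_D = 14.4 − 2.97 × 0.162 = 13.9 V.
V_DS = 13.9 V ≥ V_ov = 1.07 V, confirming saturation.

I_D = 2.97 mA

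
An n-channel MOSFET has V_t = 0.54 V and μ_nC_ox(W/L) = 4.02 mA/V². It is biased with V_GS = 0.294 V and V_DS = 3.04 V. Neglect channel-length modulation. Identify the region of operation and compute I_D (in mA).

Cutoff; I_D = 0 mA

V_GS = 0.294 V < V_t = 0.54 V, so the transistor is in cutoff.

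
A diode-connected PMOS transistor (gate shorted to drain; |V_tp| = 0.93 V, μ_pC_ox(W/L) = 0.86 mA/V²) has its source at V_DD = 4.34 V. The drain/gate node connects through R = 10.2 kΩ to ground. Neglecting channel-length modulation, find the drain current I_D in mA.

I_D = 0.258 mA

With gate tied to drain, V_SG = V_SD ≥ V_SG − |V_tp|, so the device is in saturation.
KCL at the drain: ½ k_p (V_SG − |V_tp|)² = (V_DD − V_SG)/R.
Let x = V_SG − 0.93. Then 4.39 x² + x − 3.41 = 0, giving x = 0.775 V (positive root), so V_SG = 1.71 V.
I_D = (V_DD − V_SG)/R = (4.34 − 1.71) / 10.2 = 0.258 mA.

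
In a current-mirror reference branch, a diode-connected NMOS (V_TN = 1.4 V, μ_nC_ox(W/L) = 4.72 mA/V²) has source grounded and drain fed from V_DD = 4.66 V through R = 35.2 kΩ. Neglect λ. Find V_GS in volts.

V_GS = 1.59 V

With gate tied to drain, V_GS = V_DS ≥ V_GS − V_TN, so the device is in saturation.
KCL at the drain: ½ k_n (V_GS − V_TN)² = (V_DD − V_GS)/R.
Let x = V_GS − 1.4. Then 83.1 x² + x − 3.26 = 0, giving x = 0.192 V (positive root), so V_GS = 1.59 V.
I_D = (V_DD − V_GS)/R = (4.66 − 1.59) / 35.2 = 0.0872 mA.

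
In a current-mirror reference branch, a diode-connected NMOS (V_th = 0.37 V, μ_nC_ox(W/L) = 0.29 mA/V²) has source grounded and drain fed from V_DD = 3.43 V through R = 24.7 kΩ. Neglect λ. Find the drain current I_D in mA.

With gate tied to drain, V_GS = V_DS ≥ V_GS − V_th, so the device is in saturation.
KCL at the drain: ½ k_n (V_GS − V_th)² = (V_DD − V_GS)/R.
Let x = V_GS − 0.37. Then 3.58 x² + x − 3.06 = 0, giving x = 0.795 V (positive root), so V_GS = 1.17 V.
I_D = (V_DD − V_GS)/R = (3.43 − 1.17) / 24.7 = 0.0917 mA.

I_D = 0.0917 mA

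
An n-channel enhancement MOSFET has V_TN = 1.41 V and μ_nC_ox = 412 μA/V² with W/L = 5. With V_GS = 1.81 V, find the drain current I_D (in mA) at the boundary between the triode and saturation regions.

I_D = 0.165 mA

At the boundary V_DS = V_ov = V_GS − V_TN = 1.81 − 1.41 = 0.4 V.
k_n = μ_nC_ox · (W/L) = 2.06 mA/V².
I_D = ½ k_n V_ov² = 0.5 × 2.06 × 0.4² = 0.165 mA.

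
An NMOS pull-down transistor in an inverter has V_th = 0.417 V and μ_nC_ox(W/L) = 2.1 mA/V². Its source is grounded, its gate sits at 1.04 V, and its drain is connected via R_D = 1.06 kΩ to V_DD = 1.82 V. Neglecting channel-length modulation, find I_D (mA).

V_GS = V_G = 1.04 V, so V_ov = 1.04 − 0.417 = 0.623 V.
Assume saturation: I_D = ½ k_n V_ov² = 0.5 × 2.1 × 0.623² = 0.408 mA, giving V_DS = V_DD − I_D R_D = 1.82 − 0.408 × 1.06 = 1.39 V.
V_DS = 1.39 V ≥ V_ov = 0.623 V, confirming saturation.

I_D = 0.408 mA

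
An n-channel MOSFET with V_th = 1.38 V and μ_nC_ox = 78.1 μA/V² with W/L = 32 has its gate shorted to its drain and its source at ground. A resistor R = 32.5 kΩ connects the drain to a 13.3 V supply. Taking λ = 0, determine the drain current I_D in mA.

With gate tied to drain, V_GS = V_DS ≥ V_GS − V_th, so the device is in saturation.
k_n = μ_nC_ox · (W/L) = 2.499 mA/V².
KCL at the drain: ½ k_n (V_GS − V_th)² = (V_DD − V_GS)/R.
Let x = V_GS − 1.38. Then 40.6 x² + x − 11.92 = 0, giving x = 0.53 V (positive root), so V_GS = 1.91 V.
I_D = (V_DD − V_GS)/R = (13.3 − 1.91) / 32.5 = 0.35 mA.

I_D = 0.350 mA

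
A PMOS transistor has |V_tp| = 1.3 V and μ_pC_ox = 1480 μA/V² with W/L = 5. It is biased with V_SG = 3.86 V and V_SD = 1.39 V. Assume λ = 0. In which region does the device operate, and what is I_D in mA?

Triode; I_D = 19.2 mA

k_p = μ_pC_ox · (W/L) = 7.4 mA/V².
V_ov = V_SG − |V_tp| = 3.86 − 1.3 = 2.56 V.
Since V_SD = 1.39 V < V_ov = 2.56 V, the device is in the triode region.
I_D = k_p [V_ov · V_SD − ½ V_SD²] = 7.4 × [2.56 × 1.39 − 0.5 × 1.39²] = 19.2 mA.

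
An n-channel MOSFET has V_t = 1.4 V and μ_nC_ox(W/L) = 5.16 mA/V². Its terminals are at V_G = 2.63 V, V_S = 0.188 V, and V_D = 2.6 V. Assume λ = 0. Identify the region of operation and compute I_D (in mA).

Saturation; I_D = 2.80 mA

V_GS = V_G − V_S = 2.63 − 0.188 = 2.44 V; V_DS = V_D − V_S = 2.6 − 0.188 = 2.41 V.
V_ov = V_GS − V_t = 2.44 − 1.4 = 1.04 V.
Since V_DS = 2.41 V ≥ V_ov = 1.04 V, the device is in saturation.
I_D = ½ k_n V_ov² = 0.5 × 5.16 × 1.04² = 2.8 mA.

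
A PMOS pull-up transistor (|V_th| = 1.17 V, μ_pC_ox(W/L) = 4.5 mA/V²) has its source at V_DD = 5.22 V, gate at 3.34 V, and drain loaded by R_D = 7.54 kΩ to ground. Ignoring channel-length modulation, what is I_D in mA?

I_D = 0.659 mA

V_SG = V_DD − V_G = 5.22 − 3.34 = 1.88 V, so V_ov = 1.88 − 1.17 = 0.71 V.
Assume saturation: I_D = ½ k_p V_ov² = 0.5 × 4.5 × 0.71² = 1.13 mA, giving V_SD = V_DD − I_D R_D = 5.22 − 1.13 × 7.54 = -3.33 V.
But -3.33 V < V_ov = 0.71 V, so the device is actually in triode.
In triode I_D = k_p[V_ov V_SD − ½ V_SD²] and I_D = (V_DD − V_SD)/R_D. Equating: 17 V_SD² − 25.09 V_SD + 5.22 = 0, giving V_SD = 0.25 V (the root below V_ov).
I_D = (5.22 − 0.25) / 7.54 = 0.659 mA.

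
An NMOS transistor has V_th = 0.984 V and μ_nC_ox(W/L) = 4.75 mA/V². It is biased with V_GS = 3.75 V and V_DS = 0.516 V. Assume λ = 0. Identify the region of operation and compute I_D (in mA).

Triode; I_D = 6.15 mA

V_ov = V_GS − V_th = 3.75 − 0.984 = 2.77 V.
Since V_DS = 0.516 V < V_ov = 2.77 V, the device is in the triode region.
I_D = k_n [V_ov · V_DS − ½ V_DS²] = 4.75 × [2.77 × 0.516 − 0.5 × 0.516²] = 6.15 mA.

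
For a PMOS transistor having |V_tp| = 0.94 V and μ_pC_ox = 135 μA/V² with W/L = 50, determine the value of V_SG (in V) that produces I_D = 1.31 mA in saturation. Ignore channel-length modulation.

V_SG = 1.56 V

k_p = μ_pC_ox · (W/L) = 6.75 mA/V².
In saturation I_D = ½ k_p (V_SG − |V_tp|)², so V_SG − |V_tp| = √(2 I_D / k_p) = √(2 × 1.31 / 6.75) = 0.623 V.
V_SG = 0.94 + 0.623 = 1.56 V.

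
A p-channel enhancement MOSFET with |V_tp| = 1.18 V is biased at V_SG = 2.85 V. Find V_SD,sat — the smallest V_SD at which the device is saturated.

V_SD,sat = 1.67 V

The boundary between triode and saturation is V_SD = V_SG − |V_tp| = V_ov.
V_ov = 2.85 − 1.18 = 1.67 V.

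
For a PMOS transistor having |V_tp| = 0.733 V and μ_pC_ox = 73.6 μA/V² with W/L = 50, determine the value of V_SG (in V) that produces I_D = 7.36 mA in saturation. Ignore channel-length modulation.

k_p = μ_pC_ox · (W/L) = 3.68 mA/V².
In saturation I_D = ½ k_p (V_SG − |V_tp|)², so V_SG − |V_tp| = √(2 I_D / k_p) = √(2 × 7.36 / 3.68) = 2 V.
V_SG = 0.733 + 2 = 2.73 V.

V_SG = 2.73 V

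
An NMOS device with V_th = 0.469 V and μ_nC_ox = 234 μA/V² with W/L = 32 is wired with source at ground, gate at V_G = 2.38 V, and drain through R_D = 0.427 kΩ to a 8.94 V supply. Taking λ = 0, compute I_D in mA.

I_D = 13.7 mA

V_GS = V_G = 2.38 V, so V_ov = 2.38 − 0.469 = 1.91 V.
k_n = μ_nC_ox · (W/L) = 7.488 mA/V².
Assume saturation: I_D = ½ k_n V_ov² = 0.5 × 7.488 × 1.91² = 13.7 mA, giving V_DS = V_DD − I_D R_D = 8.94 − 13.7 × 0.427 = 3.1 V.
V_DS = 3.1 V ≥ V_ov = 1.91 V, confirming saturation.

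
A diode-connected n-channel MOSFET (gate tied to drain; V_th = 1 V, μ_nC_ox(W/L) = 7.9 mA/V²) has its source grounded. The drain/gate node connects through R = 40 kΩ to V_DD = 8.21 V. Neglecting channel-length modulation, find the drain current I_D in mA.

I_D = 0.175 mA

With gate tied to drain, V_GS = V_DS ≥ V_GS − V_th, so the device is in saturation.
KCL at the drain: ½ k_n (V_GS − V_th)² = (V_DD − V_GS)/R.
Let x = V_GS − 1. Then 158 x² + x − 7.21 = 0, giving x = 0.21 V (positive root), so V_GS = 1.21 V.
I_D = (V_DD − V_GS)/R = (8.21 − 1.21) / 40 = 0.175 mA.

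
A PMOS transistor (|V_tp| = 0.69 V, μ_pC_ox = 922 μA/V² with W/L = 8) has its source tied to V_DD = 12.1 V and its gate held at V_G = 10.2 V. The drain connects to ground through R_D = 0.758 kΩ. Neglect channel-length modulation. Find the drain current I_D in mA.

V_SG = V_DD − V_G = 12.1 − 10.2 = 1.9 V, so V_ov = 1.9 − 0.69 = 1.21 V.
k_p = μ_pC_ox · (W/L) = 7.376 mA/V².
Assume saturation: I_D = ½ k_p V_ov² = 0.5 × 7.376 × 1.21² = 5.4 mA, giving V_SD = V_DD − I_D R_D = 12.1 − 5.4 × 0.758 = 8.01 V.
V_SD = 8.01 V ≥ V_ov = 1.21 V, confirming saturation.

I_D = 5.40 mA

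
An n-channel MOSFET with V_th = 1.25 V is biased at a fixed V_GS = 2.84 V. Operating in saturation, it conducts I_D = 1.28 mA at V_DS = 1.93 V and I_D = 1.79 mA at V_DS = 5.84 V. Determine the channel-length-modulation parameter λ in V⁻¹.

With V_GS fixed, I_D ∝ (1 + λ V_DS) in saturation, so I_D2/I_D1 = (1 + λ V_DS2)/(1 + λ V_DS1).
1.79/1.28 = 1.398 = (1 + 5.84 λ)/(1 + 1.93 λ).
Solving: λ (I_D1 V_DS2 − I_D2 V_DS1) = I_D2 − I_D1, so λ = (1.79 − 1.28) / (1.28 × 5.84 − 1.79 × 1.93) = 0.51 / 4.02 = 0.127 V⁻¹.

λ = 0.127 V⁻¹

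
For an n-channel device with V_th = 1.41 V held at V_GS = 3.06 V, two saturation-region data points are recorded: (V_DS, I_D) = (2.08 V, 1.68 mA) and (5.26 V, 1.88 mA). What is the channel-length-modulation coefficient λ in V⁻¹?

λ = 0.0406 V⁻¹

With V_GS fixed, I_D ∝ (1 + λ V_DS) in saturation, so I_D2/I_D1 = (1 + λ V_DS2)/(1 + λ V_DS1).
1.88/1.68 = 1.119 = (1 + 5.26 λ)/(1 + 2.08 λ).
Solving: λ (I_D1 V_DS2 − I_D2 V_DS1) = I_D2 − I_D1, so λ = (1.88 − 1.68) / (1.68 × 5.26 − 1.88 × 2.08) = 0.2 / 4.93 = 0.0406 V⁻¹.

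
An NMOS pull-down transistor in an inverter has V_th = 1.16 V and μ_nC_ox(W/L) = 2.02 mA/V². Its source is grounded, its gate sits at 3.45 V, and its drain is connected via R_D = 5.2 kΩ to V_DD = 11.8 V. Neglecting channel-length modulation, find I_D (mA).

V_GS = V_G = 3.45 V, so V_ov = 3.45 − 1.16 = 2.29 V.
Assume saturation: I_D = ½ k_n V_ov² = 0.5 × 2.02 × 2.29² = 5.3 mA, giving V_DS = V_DD − I_D R_D = 11.8 − 5.3 × 5.2 = -15.7 V.
But -15.7 V < V_ov = 2.29 V, so the device is actually in triode.
In triode I_D = k_n[V_ov V_DS − ½ V_DS²] and I_D = (V_DD − V_DS)/R_D. Equating: 5.25 V_DS² − 25.05 V_DS + 11.8 = 0, giving V_DS = 0.53 V (the root below V_ov).
I_D = (11.8 − 0.53) / 5.2 = 2.17 mA.

I_D = 2.17 mA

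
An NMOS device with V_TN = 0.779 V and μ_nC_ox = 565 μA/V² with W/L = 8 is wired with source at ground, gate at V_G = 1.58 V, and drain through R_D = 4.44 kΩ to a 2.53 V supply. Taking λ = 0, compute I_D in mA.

I_D = 0.533 mA

V_GS = V_G = 1.58 V, so V_ov = 1.58 − 0.779 = 0.801 V.
k_n = μ_nC_ox · (W/L) = 4.52 mA/V².
Assume saturation: I_D = ½ k_n V_ov² = 0.5 × 4.52 × 0.801² = 1.45 mA, giving V_DS = V_DD − I_D R_D = 2.53 − 1.45 × 4.44 = -3.91 V.
But -3.91 V < V_ov = 0.801 V, so the device is actually in triode.
In triode I_D = k_n[V_ov V_DS − ½ V_DS²] and I_D = (V_DD − V_DS)/R_D. Equating: 10 V_DS² − 17.08 V_DS + 2.53 = 0, giving V_DS = 0.164 V (the root below V_ov).
I_D = (2.53 − 0.164) / 4.44 = 0.533 mA.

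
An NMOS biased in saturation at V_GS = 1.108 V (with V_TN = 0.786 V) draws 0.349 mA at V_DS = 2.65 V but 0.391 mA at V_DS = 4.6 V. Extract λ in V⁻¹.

With V_GS fixed, I_D ∝ (1 + λ V_DS) in saturation, so I_D2/I_D1 = (1 + λ V_DS2)/(1 + λ V_DS1).
0.391/0.349 = 1.12 = (1 + 4.6 λ)/(1 + 2.65 λ).
Solving: λ (I_D1 V_DS2 − I_D2 V_DS1) = I_D2 − I_D1, so λ = (0.391 − 0.349) / (0.349 × 4.6 − 0.391 × 2.65) = 0.042 / 0.569 = 0.0738 V⁻¹.

λ = 0.0738 V⁻¹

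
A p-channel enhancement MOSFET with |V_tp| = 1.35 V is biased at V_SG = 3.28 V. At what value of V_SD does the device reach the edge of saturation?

V_SD,sat = 1.93 V

The boundary between triode and saturation is V_SD = V_SG − |V_tp| = V_ov.
V_ov = 3.28 − 1.35 = 1.93 V.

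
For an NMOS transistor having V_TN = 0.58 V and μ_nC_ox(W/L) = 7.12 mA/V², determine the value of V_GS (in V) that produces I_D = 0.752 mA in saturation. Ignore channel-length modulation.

In saturation I_D = ½ k_n (V_GS − V_TN)², so V_GS − V_TN = √(2 I_D / k_n) = √(2 × 0.752 / 7.12) = 0.46 V.
V_GS = 0.58 + 0.46 = 1.04 V.

V_GS = 1.04 V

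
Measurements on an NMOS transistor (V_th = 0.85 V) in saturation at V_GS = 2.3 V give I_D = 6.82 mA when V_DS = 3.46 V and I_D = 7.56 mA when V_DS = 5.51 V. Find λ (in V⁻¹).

λ = 0.0648 V⁻¹

With V_GS fixed, I_D ∝ (1 + λ V_DS) in saturation, so I_D2/I_D1 = (1 + λ V_DS2)/(1 + λ V_DS1).
7.56/6.82 = 1.109 = (1 + 5.51 λ)/(1 + 3.46 λ).
Solving: λ (I_D1 V_DS2 − I_D2 V_DS1) = I_D2 − I_D1, so λ = (7.56 − 6.82) / (6.82 × 5.51 − 7.56 × 3.46) = 0.74 / 11.4 = 0.0648 V⁻¹.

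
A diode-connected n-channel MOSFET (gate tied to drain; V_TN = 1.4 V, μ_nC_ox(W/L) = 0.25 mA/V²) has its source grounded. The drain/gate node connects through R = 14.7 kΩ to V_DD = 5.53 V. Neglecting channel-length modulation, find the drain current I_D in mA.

With gate tied to drain, V_GS = V_DS ≥ V_GS − V_TN, so the device is in saturation.
KCL at the drain: ½ k_n (V_GS − V_TN)² = (V_DD − V_GS)/R.
Let x = V_GS − 1.4. Then 1.84 x² + x − 4.13 = 0, giving x = 1.25 V (positive root), so V_GS = 2.65 V.
I_D = (V_DD − V_GS)/R = (5.53 − 2.65) / 14.7 = 0.196 mA.

I_D = 0.196 mA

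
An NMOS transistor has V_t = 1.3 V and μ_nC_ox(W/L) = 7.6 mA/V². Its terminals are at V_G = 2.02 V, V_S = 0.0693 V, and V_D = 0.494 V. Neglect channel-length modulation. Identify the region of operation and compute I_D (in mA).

Triode; I_D = 1.41 mA

V_GS = V_G − V_S = 2.02 − 0.0693 = 1.95 V; V_DS = V_D − V_S = 0.494 − 0.0693 = 0.425 V.
V_ov = V_GS − V_t = 1.95 − 1.3 = 0.651 V.
Since V_DS = 0.425 V < V_ov = 0.651 V, the device is in the triode region.
I_D = k_n [V_ov · V_DS − ½ V_DS²] = 7.6 × [0.651 × 0.425 − 0.5 × 0.425²] = 1.41 mA.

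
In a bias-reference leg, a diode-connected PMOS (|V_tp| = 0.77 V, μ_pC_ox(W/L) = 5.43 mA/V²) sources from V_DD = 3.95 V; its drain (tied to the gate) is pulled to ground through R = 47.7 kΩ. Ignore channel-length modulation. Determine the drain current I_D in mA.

With gate tied to drain, V_SG = V_SD ≥ V_SG − |V_tp|, so the device is in saturation.
KCL at the drain: ½ k_p (V_SG − |V_tp|)² = (V_DD − V_SG)/R.
Let x = V_SG − 0.77. Then 130 x² + x − 3.18 = 0, giving x = 0.153 V (positive root), so V_SG = 0.923 V.
I_D = (V_DD − V_SG)/R = (3.95 − 0.923) / 47.7 = 0.0635 mA.

I_D = 0.0635 mA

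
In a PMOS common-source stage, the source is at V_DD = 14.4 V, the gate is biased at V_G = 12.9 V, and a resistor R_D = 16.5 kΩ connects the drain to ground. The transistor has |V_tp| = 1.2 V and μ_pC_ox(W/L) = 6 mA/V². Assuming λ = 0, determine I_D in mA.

I_D = 0.270 mA

V_SG = V_DD − V_G = 14.4 − 12.9 = 1.5 V, so V_ov = 1.5 − 1.2 = 0.3 V.
Assume saturation: I_D = ½ k_p V_ov² = 0.5 × 6 × 0.3² = 0.27 mA, giving V_SD = V_DD − I_D R_D = 14.4 − 0.27 × 16.5 = 9.95 V.
V_SD = 9.95 V ≥ V_ov = 0.3 V, confirming saturation.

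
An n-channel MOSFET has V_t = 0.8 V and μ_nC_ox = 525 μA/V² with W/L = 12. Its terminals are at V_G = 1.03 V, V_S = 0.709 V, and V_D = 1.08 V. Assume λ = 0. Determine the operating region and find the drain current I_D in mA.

Cutoff; I_D = 0 mA

V_GS = V_G − V_S = 1.03 − 0.709 = 0.321 V; V_DS = V_D − V_S = 1.08 − 0.709 = 0.371 V.
V_GS = 0.321 V < V_t = 0.8 V, so the transistor is in cutoff.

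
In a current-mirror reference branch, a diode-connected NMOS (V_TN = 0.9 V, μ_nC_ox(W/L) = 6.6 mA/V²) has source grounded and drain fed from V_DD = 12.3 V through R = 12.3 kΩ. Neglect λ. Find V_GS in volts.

V_GS = 1.42 V

With gate tied to drain, V_GS = V_DS ≥ V_GS − V_TN, so the device is in saturation.
KCL at the drain: ½ k_n (V_GS − V_TN)² = (V_DD − V_GS)/R.
Let x = V_GS − 0.9. Then 40.6 x² + x − 11.4 = 0, giving x = 0.518 V (positive root), so V_GS = 1.42 V.
I_D = (V_DD − V_GS)/R = (12.3 − 1.42) / 12.3 = 0.885 mA.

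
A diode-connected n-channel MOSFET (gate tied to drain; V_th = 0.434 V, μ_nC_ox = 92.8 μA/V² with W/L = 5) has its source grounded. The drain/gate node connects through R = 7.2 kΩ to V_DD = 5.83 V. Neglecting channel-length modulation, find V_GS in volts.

V_GS = 1.96 V

With gate tied to drain, V_GS = V_DS ≥ V_GS − V_th, so the device is in saturation.
k_n = μ_nC_ox · (W/L) = 0.464 mA/V².
KCL at the drain: ½ k_n (V_GS − V_th)² = (V_DD − V_GS)/R.
Let x = V_GS − 0.434. Then 1.67 x² + x − 5.396 = 0, giving x = 1.52 V (positive root), so V_GS = 1.96 V.
I_D = (V_DD − V_GS)/R = (5.83 − 1.96) / 7.2 = 0.538 mA.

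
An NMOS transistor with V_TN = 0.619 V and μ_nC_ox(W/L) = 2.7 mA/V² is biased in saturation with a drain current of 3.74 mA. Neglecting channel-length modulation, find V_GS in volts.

In saturation I_D = ½ k_n (V_GS − V_TN)², so V_GS − V_TN = √(2 I_D / k_n) = √(2 × 3.74 / 2.7) = 1.66 V.
V_GS = 0.619 + 1.66 = 2.28 V.

V_GS = 2.28 V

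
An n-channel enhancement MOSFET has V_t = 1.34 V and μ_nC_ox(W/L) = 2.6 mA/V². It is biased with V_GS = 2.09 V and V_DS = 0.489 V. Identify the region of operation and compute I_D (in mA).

Triode; I_D = 0.643 mA

V_ov = V_GS − V_t = 2.09 − 1.34 = 0.75 V.
Since V_DS = 0.489 V < V_ov = 0.75 V, the device is in the triode region.
I_D = k_n [V_ov · V_DS − ½ V_DS²] = 2.6 × [0.75 × 0.489 − 0.5 × 0.489²] = 0.643 mA.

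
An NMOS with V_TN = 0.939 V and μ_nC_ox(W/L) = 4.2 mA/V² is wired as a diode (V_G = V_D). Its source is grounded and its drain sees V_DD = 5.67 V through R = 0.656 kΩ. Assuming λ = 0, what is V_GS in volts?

V_GS = 2.46 V

With gate tied to drain, V_GS = V_DS ≥ V_GS − V_TN, so the device is in saturation.
KCL at the drain: ½ k_n (V_GS − V_TN)² = (V_DD − V_GS)/R.
Let x = V_GS − 0.939. Then 1.38 x² + x − 4.731 = 0, giving x = 1.53 V (positive root), so V_GS = 2.46 V.
I_D = (V_DD − V_GS)/R = (5.67 − 2.46) / 0.656 = 4.89 mA.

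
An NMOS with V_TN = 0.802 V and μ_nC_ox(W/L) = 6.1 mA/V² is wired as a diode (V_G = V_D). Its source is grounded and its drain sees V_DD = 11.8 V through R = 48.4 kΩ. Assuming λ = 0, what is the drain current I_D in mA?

I_D = 0.222 mA

With gate tied to drain, V_GS = V_DS ≥ V_GS − V_TN, so the device is in saturation.
KCL at the drain: ½ k_n (V_GS − V_TN)² = (V_DD − V_GS)/R.
Let x = V_GS − 0.802. Then 148 x² + x − 11 = 0, giving x = 0.27 V (positive root), so V_GS = 1.07 V.
I_D = (V_DD − V_GS)/R = (11.8 − 1.07) / 48.4 = 0.222 mA.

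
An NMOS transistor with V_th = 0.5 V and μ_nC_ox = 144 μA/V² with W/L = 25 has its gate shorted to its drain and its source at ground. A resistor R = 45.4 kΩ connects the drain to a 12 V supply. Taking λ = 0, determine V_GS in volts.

With gate tied to drain, V_GS = V_DS ≥ V_GS − V_th, so the device is in saturation.
k_n = μ_nC_ox · (W/L) = 3.6 mA/V².
KCL at the drain: ½ k_n (V_GS − V_th)² = (V_DD − V_GS)/R.
Let x = V_GS − 0.5. Then 81.7 x² + x − 11.5 = 0, giving x = 0.369 V (positive root), so V_GS = 0.869 V.
I_D = (V_DD − V_GS)/R = (12 − 0.869) / 45.4 = 0.245 mA.

V_GS = 0.869 V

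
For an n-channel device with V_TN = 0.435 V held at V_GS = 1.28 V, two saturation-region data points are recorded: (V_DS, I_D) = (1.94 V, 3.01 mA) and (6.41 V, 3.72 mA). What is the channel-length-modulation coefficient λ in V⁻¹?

With V_GS fixed, I_D ∝ (1 + λ V_DS) in saturation, so I_D2/I_D1 = (1 + λ V_DS2)/(1 + λ V_DS1).
3.72/3.01 = 1.236 = (1 + 6.41 λ)/(1 + 1.94 λ).
Solving: λ (I_D1 V_DS2 − I_D2 V_DS1) = I_D2 − I_D1, so λ = (3.72 − 3.01) / (3.01 × 6.41 − 3.72 × 1.94) = 0.71 / 12.1 = 0.0588 V⁻¹.

λ = 0.0588 V⁻¹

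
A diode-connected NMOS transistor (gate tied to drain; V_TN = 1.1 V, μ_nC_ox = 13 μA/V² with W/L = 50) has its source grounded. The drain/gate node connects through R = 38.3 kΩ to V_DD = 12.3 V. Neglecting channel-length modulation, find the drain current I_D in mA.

With gate tied to drain, V_GS = V_DS ≥ V_GS − V_TN, so the device is in saturation.
k_n = μ_nC_ox · (W/L) = 0.65 mA/V².
KCL at the drain: ½ k_n (V_GS − V_TN)² = (V_DD − V_GS)/R.
Let x = V_GS − 1.1. Then 12.4 x² + x − 11.2 = 0, giving x = 0.909 V (positive root), so V_GS = 2.01 V.
I_D = (V_DD − V_GS)/R = (12.3 − 2.01) / 38.3 = 0.269 mA.

I_D = 0.269 mA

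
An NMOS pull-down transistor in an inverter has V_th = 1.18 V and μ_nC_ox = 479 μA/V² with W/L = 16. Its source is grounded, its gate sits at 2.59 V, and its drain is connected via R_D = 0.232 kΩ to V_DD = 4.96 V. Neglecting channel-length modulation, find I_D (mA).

I_D = 7.62 mA

V_GS = V_G = 2.59 V, so V_ov = 2.59 − 1.18 = 1.41 V.
k_n = μ_nC_ox · (W/L) = 7.664 mA/V².
Assume saturation: I_D = ½ k_n V_ov² = 0.5 × 7.664 × 1.41² = 7.62 mA, giving V_DS = V_DD − I_D R_D = 4.96 − 7.62 × 0.232 = 3.19 V.
V_DS = 3.19 V ≥ V_ov = 1.41 V, confirming saturation.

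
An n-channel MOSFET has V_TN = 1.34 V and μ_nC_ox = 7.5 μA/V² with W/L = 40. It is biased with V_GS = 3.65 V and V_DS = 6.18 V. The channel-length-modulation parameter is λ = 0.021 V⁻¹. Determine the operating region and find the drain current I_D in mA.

k_n = μ_nC_ox · (W/L) = 0.3 mA/V².
V_ov = V_GS − V_TN = 3.65 − 1.34 = 2.31 V.
Since V_DS = 6.18 V ≥ V_ov = 2.31 V, the device is in saturation.
I_D = ½ k_n V_ov² (1 + λ V_DS) = 0.5 × 0.3 × 2.31² × (1 + 0.021 × 6.18) = 0.904 mA.

Saturation; I_D = 0.904 mA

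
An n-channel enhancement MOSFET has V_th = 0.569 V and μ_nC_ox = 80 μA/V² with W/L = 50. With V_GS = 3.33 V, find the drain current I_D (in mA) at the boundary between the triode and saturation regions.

I_D = 15.2 mA

At the boundary V_DS = V_ov = V_GS − V_th = 3.33 − 0.569 = 2.76 V.
k_n = μ_nC_ox · (W/L) = 4 mA/V².
I_D = ½ k_n V_ov² = 0.5 × 4 × 2.76² = 15.2 mA.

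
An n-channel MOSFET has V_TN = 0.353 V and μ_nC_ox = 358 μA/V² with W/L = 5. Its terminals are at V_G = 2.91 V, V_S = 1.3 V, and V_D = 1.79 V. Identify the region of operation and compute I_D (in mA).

V_GS = V_G − V_S = 2.91 − 1.3 = 1.61 V; V_DS = V_D − V_S = 1.79 − 1.3 = 0.49 V.
k_n = μ_nC_ox · (W/L) = 1.79 mA/V².
V_ov = V_GS − V_TN = 1.61 − 0.353 = 1.26 V.
Since V_DS = 0.49 V < V_ov = 1.26 V, the device is in the triode region.
I_D = k_n [V_ov · V_DS − ½ V_DS²] = 1.79 × [1.26 × 0.49 − 0.5 × 0.49²] = 0.888 mA.

Triode; I_D = 0.888 mA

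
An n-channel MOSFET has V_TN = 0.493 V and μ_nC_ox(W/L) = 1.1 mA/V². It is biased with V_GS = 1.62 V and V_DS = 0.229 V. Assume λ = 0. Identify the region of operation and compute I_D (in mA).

V_ov = V_GS − V_TN = 1.62 − 0.493 = 1.13 V.
Since V_DS = 0.229 V < V_ov = 1.13 V, the device is in the triode region.
I_D = k_n [V_ov · V_DS − ½ V_DS²] = 1.1 × [1.13 × 0.229 − 0.5 × 0.229²] = 0.255 mA.

Triode; I_D = 0.255 mA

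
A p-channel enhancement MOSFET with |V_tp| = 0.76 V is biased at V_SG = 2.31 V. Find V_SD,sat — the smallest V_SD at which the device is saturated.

The boundary between triode and saturation is V_SD = V_SG − |V_tp| = V_ov.
V_ov = 2.31 − 0.76 = 1.55 V.

V_SD,sat = 1.55 V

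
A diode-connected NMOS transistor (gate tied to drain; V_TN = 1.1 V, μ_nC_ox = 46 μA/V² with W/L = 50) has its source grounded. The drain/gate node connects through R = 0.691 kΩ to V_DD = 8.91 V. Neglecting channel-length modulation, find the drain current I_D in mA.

With gate tied to drain, V_GS = V_DS ≥ V_GS − V_TN, so the device is in saturation.
k_n = μ_nC_ox · (W/L) = 2.3 mA/V².
KCL at the drain: ½ k_n (V_GS − V_TN)² = (V_DD − V_GS)/R.
Let x = V_GS − 1.1. Then 0.795 x² + x − 7.81 = 0, giving x = 2.57 V (positive root), so V_GS = 3.67 V.
I_D = (V_DD − V_GS)/R = (8.91 − 3.67) / 0.691 = 7.59 mA.

I_D = 7.59 mA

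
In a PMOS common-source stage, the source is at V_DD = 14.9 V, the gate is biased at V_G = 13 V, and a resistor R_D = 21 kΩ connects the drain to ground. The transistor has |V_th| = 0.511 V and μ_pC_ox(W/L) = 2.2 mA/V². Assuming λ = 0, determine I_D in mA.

V_SG = V_DD − V_G = 14.9 − 13 = 1.9 V, so V_ov = 1.9 − 0.511 = 1.39 V.
Assume saturation: I_D = ½ k_p V_ov² = 0.5 × 2.2 × 1.39² = 2.12 mA, giving V_SD = V_DD − I_D R_D = 14.9 − 2.12 × 21 = -29.7 V.
But -29.7 V < V_ov = 1.39 V, so the device is actually in triode.
In triode I_D = k_p[V_ov V_SD − ½ V_SD²] and I_D = (V_DD − V_SD)/R_D. Equating: 23.1 V_SD² − 65.17 V_SD + 14.9 = 0, giving V_SD = 0.251 V (the root below V_ov).
I_D = (14.9 − 0.251) / 21 = 0.698 mA.

I_D = 0.698 mA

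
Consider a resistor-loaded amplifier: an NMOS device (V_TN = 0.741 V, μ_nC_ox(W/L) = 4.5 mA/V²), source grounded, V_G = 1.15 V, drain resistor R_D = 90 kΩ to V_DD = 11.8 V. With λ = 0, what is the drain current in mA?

I_D = 0.130 mA

V_GS = V_G = 1.15 V, so V_ov = 1.15 − 0.741 = 0.409 V.
Assume saturation: I_D = ½ k_n V_ov² = 0.5 × 4.5 × 0.409² = 0.376 mA, giving V_DS = V_DD − I_D R_D = 11.8 − 0.376 × 90 = -22.1 V.
But -22.1 V < V_ov = 0.409 V, so the device is actually in triode.
In triode I_D = k_n[V_ov V_DS − ½ V_DS²] and I_D = (V_DD − V_DS)/R_D. Equating: 202 V_DS² − 166.6 V_DS + 11.8 = 0, giving V_DS = 0.0782 V (the root below V_ov).
I_D = (11.8 − 0.0782) / 90 = 0.13 mA.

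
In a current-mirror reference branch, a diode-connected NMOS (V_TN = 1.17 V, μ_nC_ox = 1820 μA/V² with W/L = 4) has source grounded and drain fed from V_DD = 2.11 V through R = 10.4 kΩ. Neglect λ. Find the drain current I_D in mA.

I_D = 0.0764 mA

With gate tied to drain, V_GS = V_DS ≥ V_GS − V_TN, so the device is in saturation.
k_n = μ_nC_ox · (W/L) = 7.28 mA/V².
KCL at the drain: ½ k_n (V_GS − V_TN)² = (V_DD − V_GS)/R.
Let x = V_GS − 1.17. Then 37.9 x² + x − 0.94 = 0, giving x = 0.145 V (positive root), so V_GS = 1.31 V.
I_D = (V_DD − V_GS)/R = (2.11 − 1.31) / 10.4 = 0.0764 mA.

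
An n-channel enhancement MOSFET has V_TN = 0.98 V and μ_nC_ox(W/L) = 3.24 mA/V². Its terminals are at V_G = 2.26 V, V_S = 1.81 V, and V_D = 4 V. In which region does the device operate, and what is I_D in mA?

Cutoff; I_D = 0 mA

V_GS = V_G − V_S = 2.26 − 1.81 = 0.45 V; V_DS = V_D − V_S = 4 − 1.81 = 2.19 V.
V_GS = 0.45 V < V_TN = 0.98 V, so the transistor is in cutoff.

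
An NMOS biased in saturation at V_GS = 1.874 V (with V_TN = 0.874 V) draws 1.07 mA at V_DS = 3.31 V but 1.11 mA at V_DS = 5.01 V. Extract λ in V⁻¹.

λ = 0.0237 V⁻¹

With V_GS fixed, I_D ∝ (1 + λ V_DS) in saturation, so I_D2/I_D1 = (1 + λ V_DS2)/(1 + λ V_DS1).
1.11/1.07 = 1.037 = (1 + 5.01 λ)/(1 + 3.31 λ).
Solving: λ (I_D1 V_DS2 − I_D2 V_DS1) = I_D2 − I_D1, so λ = (1.11 − 1.07) / (1.07 × 5.01 − 1.11 × 3.31) = 0.04 / 1.69 = 0.0237 V⁻¹.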